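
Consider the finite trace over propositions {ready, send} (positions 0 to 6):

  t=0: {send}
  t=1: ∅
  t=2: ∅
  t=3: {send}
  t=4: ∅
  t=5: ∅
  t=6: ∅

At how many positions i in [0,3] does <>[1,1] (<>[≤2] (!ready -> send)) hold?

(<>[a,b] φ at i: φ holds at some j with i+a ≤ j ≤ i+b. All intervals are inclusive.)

Evaluate at each i in [0,3]:
  i=0: ✓ (witness j=1)
  i=1: ✓ (witness j=2)
  i=2: ✓ (witness j=3)
  i=3: ✗ (none in [4,4])
Positions where it holds: {0, 1, 2} → 3.

3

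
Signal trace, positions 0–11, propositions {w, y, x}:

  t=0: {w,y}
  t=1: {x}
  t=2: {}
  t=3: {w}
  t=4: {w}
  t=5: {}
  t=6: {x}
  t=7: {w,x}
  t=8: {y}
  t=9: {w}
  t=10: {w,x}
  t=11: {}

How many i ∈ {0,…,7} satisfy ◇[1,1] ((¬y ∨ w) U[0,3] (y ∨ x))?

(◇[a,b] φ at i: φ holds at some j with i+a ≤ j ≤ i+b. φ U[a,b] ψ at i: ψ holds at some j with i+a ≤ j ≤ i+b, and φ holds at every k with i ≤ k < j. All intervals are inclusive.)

7

Evaluate at each i in [0,7]:
  i=0: ✓ (witness j=1)
  i=1: ✗ (none in [2,2])
  i=2: ✓ (witness j=3)
  i=3: ✓ (witness j=4)
  i=4: ✓ (witness j=5)
  i=5: ✓ (witness j=6)
  i=6: ✓ (witness j=7)
  i=7: ✓ (witness j=8)
Positions where it holds: {0, 2, 3, 4, 5, 6, 7} → 7.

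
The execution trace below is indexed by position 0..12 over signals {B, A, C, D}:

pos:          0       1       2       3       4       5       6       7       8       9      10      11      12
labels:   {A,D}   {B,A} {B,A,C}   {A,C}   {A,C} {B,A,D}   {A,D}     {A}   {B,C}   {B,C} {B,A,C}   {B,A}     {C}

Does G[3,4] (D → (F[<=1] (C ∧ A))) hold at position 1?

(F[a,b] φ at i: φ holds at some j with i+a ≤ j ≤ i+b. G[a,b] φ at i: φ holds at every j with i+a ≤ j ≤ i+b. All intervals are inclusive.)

Check (D → (F[<=1] (C ∧ A))) at every j in [4,5]:
  j=4: antecedent false → ✓
  j=5: antecedent true; consequent fails (none in [5,6]) → ✗
Fails at j=5 → formula fails.

No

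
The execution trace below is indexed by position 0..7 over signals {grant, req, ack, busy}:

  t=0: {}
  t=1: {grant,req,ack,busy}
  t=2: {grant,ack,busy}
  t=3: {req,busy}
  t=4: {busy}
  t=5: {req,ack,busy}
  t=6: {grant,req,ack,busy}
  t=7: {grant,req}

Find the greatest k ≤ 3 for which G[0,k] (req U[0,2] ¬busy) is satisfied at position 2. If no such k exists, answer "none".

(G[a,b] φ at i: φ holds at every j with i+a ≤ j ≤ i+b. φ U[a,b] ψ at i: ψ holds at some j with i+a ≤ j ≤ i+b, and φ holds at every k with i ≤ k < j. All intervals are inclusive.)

(req U[0,2] ¬busy) must hold from j=2 onward; find where it first fails.
  j=2: fails → no k works.

none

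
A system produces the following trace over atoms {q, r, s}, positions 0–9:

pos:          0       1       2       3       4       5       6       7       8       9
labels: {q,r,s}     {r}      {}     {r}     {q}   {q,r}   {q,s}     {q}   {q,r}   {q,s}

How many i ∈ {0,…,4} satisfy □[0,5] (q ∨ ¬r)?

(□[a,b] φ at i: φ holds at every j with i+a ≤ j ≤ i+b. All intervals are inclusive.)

1

Evaluate at each i in [0,4]:
  i=0: ✗ (fails at j=1)
  i=1: ✗ (fails at j=1)
  i=2: ✗ (fails at j=3)
  i=3: ✗ (fails at j=3)
  i=4: ✓ (all of [4,9])
Positions where it holds: {4} → 1.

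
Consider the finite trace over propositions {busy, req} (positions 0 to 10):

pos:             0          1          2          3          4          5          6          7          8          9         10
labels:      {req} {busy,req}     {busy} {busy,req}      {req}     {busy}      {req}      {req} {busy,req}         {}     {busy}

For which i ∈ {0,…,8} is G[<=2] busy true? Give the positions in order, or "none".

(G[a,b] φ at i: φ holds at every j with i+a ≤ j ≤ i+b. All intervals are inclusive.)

Evaluate at each i in [0,8]:
  i=0: ✗ (fails at j=0)
  i=1: ✓ (all of [1,3])
  i=2: ✗ (fails at j=4)
  i=3: ✗ (fails at j=4)
  i=4: ✗ (fails at j=4)
  i=5: ✗ (fails at j=6)
  i=6: ✗ (fails at j=6)
  i=7: ✗ (fails at j=7)
  i=8: ✗ (fails at j=9)

1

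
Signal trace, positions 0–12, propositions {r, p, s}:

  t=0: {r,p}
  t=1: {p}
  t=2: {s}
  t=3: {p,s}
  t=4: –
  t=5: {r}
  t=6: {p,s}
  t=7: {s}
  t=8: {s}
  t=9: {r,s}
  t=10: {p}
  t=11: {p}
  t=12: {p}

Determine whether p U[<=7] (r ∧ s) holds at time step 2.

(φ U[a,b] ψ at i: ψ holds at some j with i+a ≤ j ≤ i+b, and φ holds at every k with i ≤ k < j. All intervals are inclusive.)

Need some j in [2,9] with (r ∧ s), and p at every k in [2,j-1].
  j=2: (r ∧ s) false.
  j=3: (r ∧ s) false.
  j=4: (r ∧ s) false.
  j=5: (r ∧ s) false.
  j=6: (r ∧ s) false.
  j=7: (r ∧ s) false.
  j=8: (r ∧ s) false.
  j=9: (r ∧ s) holds, but p fails at k=2 → not this j.
No j in the window works → until fails.

False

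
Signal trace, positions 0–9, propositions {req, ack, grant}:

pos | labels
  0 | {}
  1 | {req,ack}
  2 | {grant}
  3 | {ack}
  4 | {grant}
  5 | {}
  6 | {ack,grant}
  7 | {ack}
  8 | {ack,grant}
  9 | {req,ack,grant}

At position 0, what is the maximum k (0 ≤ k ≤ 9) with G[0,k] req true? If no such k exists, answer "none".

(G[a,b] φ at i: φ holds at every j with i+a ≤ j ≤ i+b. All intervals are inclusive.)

none

req must hold from j=0 onward; find where it first fails.
  j=0: fails → no k works.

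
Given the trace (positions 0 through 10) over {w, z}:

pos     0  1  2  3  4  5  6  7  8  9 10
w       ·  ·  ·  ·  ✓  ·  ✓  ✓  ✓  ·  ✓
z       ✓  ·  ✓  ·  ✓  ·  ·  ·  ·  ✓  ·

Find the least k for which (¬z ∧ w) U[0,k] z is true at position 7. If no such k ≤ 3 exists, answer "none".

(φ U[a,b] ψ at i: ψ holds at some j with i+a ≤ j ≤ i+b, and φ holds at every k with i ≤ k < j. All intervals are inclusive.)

2

Need earliest j ≥ 7 with z, and (¬z ∧ w) at every k in [7,j-1].
  j=7: rhs fails.
  j=8: rhs fails.
  j=9: rhs holds; lhs holds on [7,8]. k = 2.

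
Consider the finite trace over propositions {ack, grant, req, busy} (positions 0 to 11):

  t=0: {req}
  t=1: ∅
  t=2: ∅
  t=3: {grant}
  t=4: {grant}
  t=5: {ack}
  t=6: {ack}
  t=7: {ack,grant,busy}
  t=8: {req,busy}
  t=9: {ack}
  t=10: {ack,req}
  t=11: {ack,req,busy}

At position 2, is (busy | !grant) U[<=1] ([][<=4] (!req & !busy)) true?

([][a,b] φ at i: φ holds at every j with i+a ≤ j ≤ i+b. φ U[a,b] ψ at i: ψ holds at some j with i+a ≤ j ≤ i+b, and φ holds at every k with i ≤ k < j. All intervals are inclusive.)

Yes

Need some j in [2,3] with [][<=4] (!req & !busy), and (busy | !grant) at every k in [2,j-1].
  j=2: [][<=4] (!req & !busy) holds; no prefix to check → satisfied.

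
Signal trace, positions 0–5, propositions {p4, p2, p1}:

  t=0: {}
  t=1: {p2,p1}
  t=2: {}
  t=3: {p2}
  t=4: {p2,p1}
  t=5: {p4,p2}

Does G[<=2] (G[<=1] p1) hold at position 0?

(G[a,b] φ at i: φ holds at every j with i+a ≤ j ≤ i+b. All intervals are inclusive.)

False

Check G[<=1] p1 at every j in [0,2]:
  j=0: fails at 0
  j=1: fails at 2
  j=2: fails at 2
Fails at j=0 → formula fails.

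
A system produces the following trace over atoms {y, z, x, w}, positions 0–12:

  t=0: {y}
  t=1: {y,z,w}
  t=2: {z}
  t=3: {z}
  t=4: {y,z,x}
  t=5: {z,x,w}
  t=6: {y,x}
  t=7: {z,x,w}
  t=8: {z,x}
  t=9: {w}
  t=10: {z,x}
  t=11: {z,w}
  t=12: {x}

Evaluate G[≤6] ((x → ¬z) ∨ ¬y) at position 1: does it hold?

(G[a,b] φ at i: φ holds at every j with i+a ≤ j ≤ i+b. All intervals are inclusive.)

Check ((x → ¬z) ∨ ¬y) at every j in [1,7]:
  j=1: true
  j=2: true
  j=3: true
  j=4: false
  j=5: true
  j=6: true
  j=7: true
Fails at j=4 → formula fails.

Does not hold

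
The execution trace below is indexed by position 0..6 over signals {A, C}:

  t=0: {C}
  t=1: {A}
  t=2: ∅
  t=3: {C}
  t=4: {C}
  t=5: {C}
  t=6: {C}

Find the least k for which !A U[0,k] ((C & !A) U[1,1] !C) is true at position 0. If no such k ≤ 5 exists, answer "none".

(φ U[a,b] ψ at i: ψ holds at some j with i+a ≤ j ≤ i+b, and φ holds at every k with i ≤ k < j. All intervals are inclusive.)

0

Need earliest j ≥ 0 with ((C & !A) U[1,1] !C), and !A at every k in [0,j-1].
  j=0: rhs holds (empty prefix). k = 0.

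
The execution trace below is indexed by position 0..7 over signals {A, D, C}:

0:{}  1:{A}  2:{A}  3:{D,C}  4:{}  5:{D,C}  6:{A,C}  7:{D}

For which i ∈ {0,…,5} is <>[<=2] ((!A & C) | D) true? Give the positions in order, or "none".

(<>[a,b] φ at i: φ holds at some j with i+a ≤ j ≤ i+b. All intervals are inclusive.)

Evaluate at each i in [0,5]:
  i=0: ✗ (none in [0,2])
  i=1: ✓ (witness j=3)
  i=2: ✓ (witness j=3)
  i=3: ✓ (witness j=3)
  i=4: ✓ (witness j=5)
  i=5: ✓ (witness j=5)

1, 2, 3, 4, 5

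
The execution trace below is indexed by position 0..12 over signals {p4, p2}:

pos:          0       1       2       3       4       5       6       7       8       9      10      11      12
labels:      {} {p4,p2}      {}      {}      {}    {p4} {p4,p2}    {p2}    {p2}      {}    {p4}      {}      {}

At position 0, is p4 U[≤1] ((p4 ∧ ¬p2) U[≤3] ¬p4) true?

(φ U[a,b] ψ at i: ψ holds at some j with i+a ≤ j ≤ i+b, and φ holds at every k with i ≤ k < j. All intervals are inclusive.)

Yes

Need some j in [0,1] with ((p4 ∧ ¬p2) U[≤3] ¬p4), and p4 at every k in [0,j-1].
  j=0: ((p4 ∧ ¬p2) U[≤3] ¬p4) holds; no prefix to check → satisfied.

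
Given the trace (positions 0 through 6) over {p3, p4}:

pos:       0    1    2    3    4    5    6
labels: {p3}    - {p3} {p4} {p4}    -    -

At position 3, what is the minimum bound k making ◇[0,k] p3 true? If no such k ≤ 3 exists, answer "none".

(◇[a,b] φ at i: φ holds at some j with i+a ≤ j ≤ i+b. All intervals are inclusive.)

none

Scan j = 3,4,… for p3:
  j=3: fails
  j=4: fails
  j=5: fails
  j=6: fails
No j in [3,6] satisfies it → none.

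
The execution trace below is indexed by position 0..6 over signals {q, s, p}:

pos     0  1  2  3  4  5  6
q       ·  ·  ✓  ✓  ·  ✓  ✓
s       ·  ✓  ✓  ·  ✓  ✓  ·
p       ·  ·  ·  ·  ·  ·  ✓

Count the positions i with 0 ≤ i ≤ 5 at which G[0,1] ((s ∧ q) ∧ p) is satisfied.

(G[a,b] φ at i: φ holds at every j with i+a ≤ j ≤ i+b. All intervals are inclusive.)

Evaluate at each i in [0,5]:
  i=0: ✗ (fails at j=0)
  i=1: ✗ (fails at j=1)
  i=2: ✗ (fails at j=2)
  i=3: ✗ (fails at j=3)
  i=4: ✗ (fails at j=4)
  i=5: ✗ (fails at j=5)
Positions where it holds: {} → 0.

0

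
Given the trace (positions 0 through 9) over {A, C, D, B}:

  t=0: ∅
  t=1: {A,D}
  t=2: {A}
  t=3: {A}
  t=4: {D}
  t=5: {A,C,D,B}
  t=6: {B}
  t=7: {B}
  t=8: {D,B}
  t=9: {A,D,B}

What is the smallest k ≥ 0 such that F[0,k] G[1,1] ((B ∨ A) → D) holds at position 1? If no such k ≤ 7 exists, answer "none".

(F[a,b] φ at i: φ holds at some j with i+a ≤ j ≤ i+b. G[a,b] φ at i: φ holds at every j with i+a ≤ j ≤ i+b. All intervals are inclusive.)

2

Scan j = 1,2,… for G[1,1] ((B ∨ A) → D):
  j=1: fails
  j=2: fails
  j=3: holds
First hit at j=3, so smallest k = 3-1 = 2.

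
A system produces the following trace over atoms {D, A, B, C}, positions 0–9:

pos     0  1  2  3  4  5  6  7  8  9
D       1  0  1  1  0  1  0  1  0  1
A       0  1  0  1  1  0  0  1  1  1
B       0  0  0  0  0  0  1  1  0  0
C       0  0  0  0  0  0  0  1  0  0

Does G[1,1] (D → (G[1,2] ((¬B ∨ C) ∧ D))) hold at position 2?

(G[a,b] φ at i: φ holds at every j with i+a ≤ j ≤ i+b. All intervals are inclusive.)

Does not hold

Check (D → (G[1,2] ((¬B ∨ C) ∧ D))) at every j in [3,3]:
  j=3: antecedent true; consequent fails at 4 → ✗
Fails at j=3 → formula fails.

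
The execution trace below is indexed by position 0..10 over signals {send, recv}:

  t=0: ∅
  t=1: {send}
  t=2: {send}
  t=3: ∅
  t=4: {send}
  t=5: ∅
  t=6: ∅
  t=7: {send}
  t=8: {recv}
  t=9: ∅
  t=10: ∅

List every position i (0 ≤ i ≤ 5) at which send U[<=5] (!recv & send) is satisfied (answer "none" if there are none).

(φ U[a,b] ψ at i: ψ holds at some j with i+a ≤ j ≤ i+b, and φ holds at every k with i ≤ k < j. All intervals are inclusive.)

1, 2, 4

Evaluate at each i in [0,5]:
  i=0: ✗ (lhs fails at k=0 before rhs at j=1)
  i=1: ✓ (rhs at j=1)
  i=2: ✓ (rhs at j=2)
  i=3: ✗ (lhs fails at k=3 before rhs at j=4)
  i=4: ✓ (rhs at j=4)
  i=5: ✗ (lhs fails at k=5 before rhs at j=7)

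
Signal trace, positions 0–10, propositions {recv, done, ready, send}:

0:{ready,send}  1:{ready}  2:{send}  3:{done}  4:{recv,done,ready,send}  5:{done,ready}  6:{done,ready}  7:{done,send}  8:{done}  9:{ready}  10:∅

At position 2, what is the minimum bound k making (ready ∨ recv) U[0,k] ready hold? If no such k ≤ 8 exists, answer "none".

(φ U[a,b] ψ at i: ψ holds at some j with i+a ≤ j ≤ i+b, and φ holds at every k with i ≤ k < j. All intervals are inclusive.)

none

Need earliest j ≥ 2 with ready, and (ready ∨ recv) at every k in [2,j-1].
  j=2: rhs fails.
  j=3: rhs fails.
  j=4: rhs holds but lhs fails at k=2.
  j=5: rhs holds but lhs fails at k=2.
  j=6: rhs holds but lhs fails at k=2.
  j=7: rhs fails.
  j=8: rhs fails.
  j=9: rhs holds but lhs fails at k=2.
  j=10: rhs fails.
No witness within the range → none.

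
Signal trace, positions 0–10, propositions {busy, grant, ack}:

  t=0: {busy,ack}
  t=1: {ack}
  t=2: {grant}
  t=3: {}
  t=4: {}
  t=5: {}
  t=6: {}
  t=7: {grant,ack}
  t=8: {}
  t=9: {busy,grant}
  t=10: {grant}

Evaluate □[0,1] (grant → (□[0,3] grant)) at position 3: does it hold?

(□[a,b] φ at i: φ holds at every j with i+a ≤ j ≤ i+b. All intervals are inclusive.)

Check (grant → (□[0,3] grant)) at every j in [3,4]:
  j=3: antecedent false → ✓
  j=4: antecedent false → ✓
All positions satisfy it → formula holds.

Yes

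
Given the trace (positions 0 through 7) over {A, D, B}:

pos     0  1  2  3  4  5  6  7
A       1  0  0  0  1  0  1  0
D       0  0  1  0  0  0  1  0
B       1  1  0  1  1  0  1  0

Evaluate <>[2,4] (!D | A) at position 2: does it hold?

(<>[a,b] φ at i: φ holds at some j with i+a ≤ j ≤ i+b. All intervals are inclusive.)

Check (!D | A) at each j in [4,6]:
  j=4: true
  j=5: true
  j=6: true
Found at j=4 → formula holds.

Yes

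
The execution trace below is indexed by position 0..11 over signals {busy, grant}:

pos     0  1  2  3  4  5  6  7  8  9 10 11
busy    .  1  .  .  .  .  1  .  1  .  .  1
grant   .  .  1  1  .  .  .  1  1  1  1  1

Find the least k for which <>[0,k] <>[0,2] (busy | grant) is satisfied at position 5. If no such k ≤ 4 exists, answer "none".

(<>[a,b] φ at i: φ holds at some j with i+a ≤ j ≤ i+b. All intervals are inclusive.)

Scan j = 5,6,… for <>[0,2] (busy | grant):
  j=5: holds
First hit at j=5, so smallest k = 5-5 = 0.

0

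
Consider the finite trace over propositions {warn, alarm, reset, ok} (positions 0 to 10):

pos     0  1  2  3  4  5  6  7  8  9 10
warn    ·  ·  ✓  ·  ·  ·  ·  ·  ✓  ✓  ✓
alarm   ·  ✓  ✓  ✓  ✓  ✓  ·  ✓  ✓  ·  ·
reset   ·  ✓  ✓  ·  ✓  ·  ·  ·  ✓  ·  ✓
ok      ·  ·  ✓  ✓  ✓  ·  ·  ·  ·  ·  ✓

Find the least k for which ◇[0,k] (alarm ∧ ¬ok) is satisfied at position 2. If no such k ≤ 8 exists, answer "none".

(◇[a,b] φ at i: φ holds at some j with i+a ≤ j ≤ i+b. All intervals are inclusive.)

Scan j = 2,3,… for (alarm ∧ ¬ok):
  j=2: fails
  j=3: fails
  j=4: fails
  j=5: holds
First hit at j=5, so smallest k = 5-2 = 3.

3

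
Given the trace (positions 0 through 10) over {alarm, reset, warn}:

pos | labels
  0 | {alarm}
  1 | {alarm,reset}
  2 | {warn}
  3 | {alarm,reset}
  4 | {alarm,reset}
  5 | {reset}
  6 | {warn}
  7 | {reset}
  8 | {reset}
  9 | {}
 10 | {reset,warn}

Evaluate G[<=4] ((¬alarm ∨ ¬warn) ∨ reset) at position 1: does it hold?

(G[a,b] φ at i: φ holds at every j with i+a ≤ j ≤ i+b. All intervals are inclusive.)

Holds

Check ((¬alarm ∨ ¬warn) ∨ reset) at every j in [1,5]:
  j=1: true
  j=2: true
  j=3: true
  j=4: true
  j=5: true
All positions satisfy it → formula holds.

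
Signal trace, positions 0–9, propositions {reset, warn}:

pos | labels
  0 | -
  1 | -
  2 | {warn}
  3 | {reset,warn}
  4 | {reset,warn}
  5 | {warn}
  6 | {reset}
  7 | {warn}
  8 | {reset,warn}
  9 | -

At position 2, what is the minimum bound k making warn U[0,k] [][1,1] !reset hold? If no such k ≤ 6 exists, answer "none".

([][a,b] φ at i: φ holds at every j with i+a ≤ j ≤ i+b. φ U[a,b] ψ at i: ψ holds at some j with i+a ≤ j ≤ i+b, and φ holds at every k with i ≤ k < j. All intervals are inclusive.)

2

Need earliest j ≥ 2 with [][1,1] !reset, and warn at every k in [2,j-1].
  j=2: rhs fails.
  j=3: rhs fails.
  j=4: rhs holds; lhs holds on [2,3]. k = 2.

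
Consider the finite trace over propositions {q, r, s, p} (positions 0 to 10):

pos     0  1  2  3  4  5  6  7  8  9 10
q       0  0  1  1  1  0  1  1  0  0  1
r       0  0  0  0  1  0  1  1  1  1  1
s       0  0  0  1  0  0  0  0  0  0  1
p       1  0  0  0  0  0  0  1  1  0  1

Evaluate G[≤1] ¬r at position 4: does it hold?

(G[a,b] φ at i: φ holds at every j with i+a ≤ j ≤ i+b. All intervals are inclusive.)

No

Check ¬r at every j in [4,5]:
  j=4: false
  j=5: true
Fails at j=4 → formula fails.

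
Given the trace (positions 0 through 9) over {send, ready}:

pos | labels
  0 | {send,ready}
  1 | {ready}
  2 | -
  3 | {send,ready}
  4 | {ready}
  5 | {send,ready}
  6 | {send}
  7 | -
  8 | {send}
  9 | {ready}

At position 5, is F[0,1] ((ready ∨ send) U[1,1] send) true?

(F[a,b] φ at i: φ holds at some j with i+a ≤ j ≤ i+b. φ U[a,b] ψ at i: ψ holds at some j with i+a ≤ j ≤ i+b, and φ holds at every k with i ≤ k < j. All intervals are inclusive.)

Check ((ready ∨ send) U[1,1] send) at each j in [5,6]:
  j=5: holds
  j=6: fails
Found at j=5 → formula holds.

Yes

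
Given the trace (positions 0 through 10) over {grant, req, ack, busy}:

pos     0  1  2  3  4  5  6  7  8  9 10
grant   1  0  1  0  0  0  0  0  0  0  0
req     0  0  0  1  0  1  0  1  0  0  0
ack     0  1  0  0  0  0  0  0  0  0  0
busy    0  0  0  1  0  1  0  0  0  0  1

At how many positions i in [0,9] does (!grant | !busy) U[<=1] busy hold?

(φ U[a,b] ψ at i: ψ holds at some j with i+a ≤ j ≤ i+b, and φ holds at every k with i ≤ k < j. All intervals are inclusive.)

Evaluate at each i in [0,9]:
  i=0: ✗ (no rhs in [0,1])
  i=1: ✗ (no rhs in [1,2])
  i=2: ✓ (rhs at j=3; lhs holds on [2,2])
  i=3: ✓ (rhs at j=3)
  i=4: ✓ (rhs at j=5; lhs holds on [4,4])
  i=5: ✓ (rhs at j=5)
  i=6: ✗ (no rhs in [6,7])
  i=7: ✗ (no rhs in [7,8])
  i=8: ✗ (no rhs in [8,9])
  i=9: ✓ (rhs at j=10; lhs holds on [9,9])
Positions where it holds: {2, 3, 4, 5, 9} → 5.

5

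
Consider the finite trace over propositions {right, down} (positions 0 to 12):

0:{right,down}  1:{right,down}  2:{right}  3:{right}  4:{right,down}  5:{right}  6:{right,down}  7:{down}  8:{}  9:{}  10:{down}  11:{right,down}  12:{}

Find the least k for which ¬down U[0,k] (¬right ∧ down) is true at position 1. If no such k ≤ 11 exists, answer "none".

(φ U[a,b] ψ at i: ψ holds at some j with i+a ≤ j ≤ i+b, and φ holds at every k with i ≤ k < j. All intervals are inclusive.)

none

Need earliest j ≥ 1 with (¬right ∧ down), and ¬down at every k in [1,j-1].
  j=1: rhs fails.
  j=2: rhs fails.
  j=3: rhs fails.
  j=4: rhs fails.
  j=5: rhs fails.
  j=6: rhs fails.
  j=7: rhs holds but lhs fails at k=1.
  j=8: rhs fails.
  j=9: rhs fails.
  j=10: rhs holds but lhs fails at k=1.
  j=11: rhs fails.
  j=12: rhs fails.
No witness within the range → none.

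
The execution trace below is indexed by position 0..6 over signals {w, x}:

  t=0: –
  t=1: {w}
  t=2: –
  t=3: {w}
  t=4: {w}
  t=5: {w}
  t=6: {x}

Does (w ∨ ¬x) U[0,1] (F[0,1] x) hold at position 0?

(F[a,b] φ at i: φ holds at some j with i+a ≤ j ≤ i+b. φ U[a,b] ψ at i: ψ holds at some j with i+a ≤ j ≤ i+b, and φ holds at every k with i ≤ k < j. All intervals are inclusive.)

False

Need some j in [0,1] with F[0,1] x, and (w ∨ ¬x) at every k in [0,j-1].
  j=0: F[0,1] x — fails (none in [0,1]).
  j=1: F[0,1] x — fails (none in [1,2]).
No j in the window works → until fails.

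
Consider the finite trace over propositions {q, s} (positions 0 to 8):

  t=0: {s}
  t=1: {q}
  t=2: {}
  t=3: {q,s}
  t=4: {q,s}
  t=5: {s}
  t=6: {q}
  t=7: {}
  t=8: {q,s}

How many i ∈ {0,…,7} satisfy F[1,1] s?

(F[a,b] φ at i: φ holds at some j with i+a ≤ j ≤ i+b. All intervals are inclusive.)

4

Evaluate at each i in [0,7]:
  i=0: ✗ (none in [1,1])
  i=1: ✗ (none in [2,2])
  i=2: ✓ (witness j=3)
  i=3: ✓ (witness j=4)
  i=4: ✓ (witness j=5)
  i=5: ✗ (none in [6,6])
  i=6: ✗ (none in [7,7])
  i=7: ✓ (witness j=8)
Positions where it holds: {2, 3, 4, 7} → 4.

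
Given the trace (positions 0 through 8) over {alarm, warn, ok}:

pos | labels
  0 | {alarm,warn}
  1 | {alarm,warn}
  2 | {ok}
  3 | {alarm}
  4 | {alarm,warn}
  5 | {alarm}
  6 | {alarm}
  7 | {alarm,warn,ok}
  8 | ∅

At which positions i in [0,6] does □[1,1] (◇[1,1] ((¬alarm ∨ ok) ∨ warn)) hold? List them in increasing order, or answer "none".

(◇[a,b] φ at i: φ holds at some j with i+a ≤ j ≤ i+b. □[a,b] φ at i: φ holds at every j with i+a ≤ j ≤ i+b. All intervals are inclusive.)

Evaluate at each i in [0,6]:
  i=0: ✓ (all of [1,1])
  i=1: ✗ (fails at j=2)
  i=2: ✓ (all of [3,3])
  i=3: ✗ (fails at j=4)
  i=4: ✗ (fails at j=5)
  i=5: ✓ (all of [6,6])
  i=6: ✓ (all of [7,7])

0, 2, 5, 6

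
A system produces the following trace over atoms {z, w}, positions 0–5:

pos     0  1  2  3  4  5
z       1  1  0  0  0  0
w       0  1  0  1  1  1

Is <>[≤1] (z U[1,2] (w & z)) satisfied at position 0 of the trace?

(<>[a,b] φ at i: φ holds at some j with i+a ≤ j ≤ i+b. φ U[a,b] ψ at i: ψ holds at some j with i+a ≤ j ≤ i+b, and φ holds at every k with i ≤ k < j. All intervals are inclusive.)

Check (z U[1,2] (w & z)) at each j in [0,1]:
  j=0: holds
  j=1: fails
Found at j=0 → formula holds.

Holds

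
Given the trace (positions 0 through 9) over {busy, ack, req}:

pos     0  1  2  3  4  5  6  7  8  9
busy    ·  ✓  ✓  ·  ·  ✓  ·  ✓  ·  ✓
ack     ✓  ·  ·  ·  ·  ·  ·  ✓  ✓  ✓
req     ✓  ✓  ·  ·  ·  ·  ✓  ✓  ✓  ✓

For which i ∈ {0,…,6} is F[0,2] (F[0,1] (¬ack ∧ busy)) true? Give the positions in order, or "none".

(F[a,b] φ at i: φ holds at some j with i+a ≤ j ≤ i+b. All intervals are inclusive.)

0, 1, 2, 3, 4, 5

Evaluate at each i in [0,6]:
  i=0: ✓ (witness j=0)
  i=1: ✓ (witness j=1)
  i=2: ✓ (witness j=2)
  i=3: ✓ (witness j=4)
  i=4: ✓ (witness j=4)
  i=5: ✓ (witness j=5)
  i=6: ✗ (none in [6,8])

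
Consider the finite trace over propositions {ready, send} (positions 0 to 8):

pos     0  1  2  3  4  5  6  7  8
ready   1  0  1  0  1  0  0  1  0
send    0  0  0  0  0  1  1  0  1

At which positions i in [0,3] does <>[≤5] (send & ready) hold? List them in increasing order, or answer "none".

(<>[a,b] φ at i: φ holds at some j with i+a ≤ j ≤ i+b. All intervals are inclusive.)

Evaluate at each i in [0,3]:
  i=0: ✗ (none in [0,5])
  i=1: ✗ (none in [1,6])
  i=2: ✗ (none in [2,7])
  i=3: ✗ (none in [3,8])

none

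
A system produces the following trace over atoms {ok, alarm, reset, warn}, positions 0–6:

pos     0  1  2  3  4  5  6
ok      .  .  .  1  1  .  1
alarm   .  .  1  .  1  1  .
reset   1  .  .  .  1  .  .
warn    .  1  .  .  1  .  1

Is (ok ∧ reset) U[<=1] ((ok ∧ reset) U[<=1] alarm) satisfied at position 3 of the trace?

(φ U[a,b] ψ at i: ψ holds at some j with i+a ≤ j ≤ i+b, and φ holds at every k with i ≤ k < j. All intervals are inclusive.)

Need some j in [3,4] with ((ok ∧ reset) U[<=1] alarm), and (ok ∧ reset) at every k in [3,j-1].
  j=3: ((ok ∧ reset) U[<=1] alarm) — fails.
  j=4: ((ok ∧ reset) U[<=1] alarm) holds, but (ok ∧ reset) fails at k=3 → not this j.
No j in the window works → until fails.

No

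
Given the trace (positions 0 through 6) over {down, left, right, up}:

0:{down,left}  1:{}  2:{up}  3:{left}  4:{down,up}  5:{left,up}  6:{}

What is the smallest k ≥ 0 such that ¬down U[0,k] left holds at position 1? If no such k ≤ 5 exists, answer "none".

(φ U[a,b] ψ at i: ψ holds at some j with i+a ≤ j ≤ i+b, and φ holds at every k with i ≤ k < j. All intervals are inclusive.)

2

Need earliest j ≥ 1 with left, and ¬down at every k in [1,j-1].
  j=1: rhs fails.
  j=2: rhs fails.
  j=3: rhs holds; lhs holds on [1,2]. k = 2.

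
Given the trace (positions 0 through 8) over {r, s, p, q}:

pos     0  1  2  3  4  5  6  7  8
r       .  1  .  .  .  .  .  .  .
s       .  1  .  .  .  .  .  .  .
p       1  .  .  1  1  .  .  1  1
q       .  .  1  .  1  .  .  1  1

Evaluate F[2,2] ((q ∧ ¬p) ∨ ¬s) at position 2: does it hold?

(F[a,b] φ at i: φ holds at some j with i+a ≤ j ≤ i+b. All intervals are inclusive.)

Holds

Check ((q ∧ ¬p) ∨ ¬s) at each j in [4,4]:
  j=4: true
Found at j=4 → formula holds.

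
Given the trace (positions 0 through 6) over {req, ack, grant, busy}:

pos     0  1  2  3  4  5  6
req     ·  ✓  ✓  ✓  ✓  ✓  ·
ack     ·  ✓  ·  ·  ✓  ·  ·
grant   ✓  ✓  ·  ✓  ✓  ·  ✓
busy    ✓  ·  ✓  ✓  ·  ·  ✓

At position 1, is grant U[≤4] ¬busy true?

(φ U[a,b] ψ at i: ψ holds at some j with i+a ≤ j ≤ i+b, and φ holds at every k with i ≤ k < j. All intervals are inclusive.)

Need some j in [1,5] with ¬busy, and grant at every k in [1,j-1].
  j=1: ¬busy holds; no prefix to check → satisfied.

Holds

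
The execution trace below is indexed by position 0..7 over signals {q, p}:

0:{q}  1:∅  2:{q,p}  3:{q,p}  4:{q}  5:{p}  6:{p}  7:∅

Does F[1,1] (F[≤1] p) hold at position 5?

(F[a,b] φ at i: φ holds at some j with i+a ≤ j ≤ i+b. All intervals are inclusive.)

Holds

Check F[≤1] p at each j in [6,6]:
  j=6: holds (witness at 6)
Found at j=6 → formula holds.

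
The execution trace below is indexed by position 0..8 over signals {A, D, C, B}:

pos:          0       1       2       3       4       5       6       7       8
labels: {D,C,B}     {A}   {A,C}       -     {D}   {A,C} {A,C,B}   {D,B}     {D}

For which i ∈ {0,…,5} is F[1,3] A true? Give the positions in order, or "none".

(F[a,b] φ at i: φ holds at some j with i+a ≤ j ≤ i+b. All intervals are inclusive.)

Evaluate at each i in [0,5]:
  i=0: ✓ (witness j=1)
  i=1: ✓ (witness j=2)
  i=2: ✓ (witness j=5)
  i=3: ✓ (witness j=5)
  i=4: ✓ (witness j=5)
  i=5: ✓ (witness j=6)

0, 1, 2, 3, 4, 5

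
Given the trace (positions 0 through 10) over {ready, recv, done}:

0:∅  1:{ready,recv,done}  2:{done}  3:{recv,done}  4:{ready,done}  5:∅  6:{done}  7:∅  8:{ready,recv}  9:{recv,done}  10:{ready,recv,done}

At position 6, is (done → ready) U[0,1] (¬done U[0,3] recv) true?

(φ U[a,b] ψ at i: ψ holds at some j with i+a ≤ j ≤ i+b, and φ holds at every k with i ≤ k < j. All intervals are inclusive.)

No

Need some j in [6,7] with (¬done U[0,3] recv), and (done → ready) at every k in [6,j-1].
  j=6: (¬done U[0,3] recv) — fails.
  j=7: (¬done U[0,3] recv) holds, but (done → ready) fails at k=6 → not this j.
No j in the window works → until fails.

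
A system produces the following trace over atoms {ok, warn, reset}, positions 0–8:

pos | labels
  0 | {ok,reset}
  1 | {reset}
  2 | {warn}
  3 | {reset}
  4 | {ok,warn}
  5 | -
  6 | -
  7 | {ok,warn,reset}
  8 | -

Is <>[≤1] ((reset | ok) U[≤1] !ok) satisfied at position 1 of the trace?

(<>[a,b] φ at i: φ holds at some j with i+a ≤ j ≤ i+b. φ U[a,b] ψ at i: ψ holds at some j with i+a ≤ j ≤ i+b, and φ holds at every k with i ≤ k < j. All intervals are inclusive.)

Check ((reset | ok) U[≤1] !ok) at each j in [1,2]:
  j=1: holds
  j=2: holds
Found at j=1 → formula holds.

Holds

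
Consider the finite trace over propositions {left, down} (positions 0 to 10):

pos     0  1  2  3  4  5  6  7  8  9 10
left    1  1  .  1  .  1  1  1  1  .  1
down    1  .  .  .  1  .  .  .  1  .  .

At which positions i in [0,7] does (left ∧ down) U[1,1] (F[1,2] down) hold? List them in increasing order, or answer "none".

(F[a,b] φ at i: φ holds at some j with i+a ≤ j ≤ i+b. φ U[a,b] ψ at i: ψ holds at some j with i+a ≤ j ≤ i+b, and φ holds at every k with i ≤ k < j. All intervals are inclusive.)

Evaluate at each i in [0,7]:
  i=0: ✗ (no rhs in [1,1])
  i=1: ✗ (lhs fails at k=1 before rhs at j=2)
  i=2: ✗ (lhs fails at k=2 before rhs at j=3)
  i=3: ✗ (no rhs in [4,4])
  i=4: ✗ (no rhs in [5,5])
  i=5: ✗ (lhs fails at k=5 before rhs at j=6)
  i=6: ✗ (lhs fails at k=6 before rhs at j=7)
  i=7: ✗ (no rhs in [8,8])

none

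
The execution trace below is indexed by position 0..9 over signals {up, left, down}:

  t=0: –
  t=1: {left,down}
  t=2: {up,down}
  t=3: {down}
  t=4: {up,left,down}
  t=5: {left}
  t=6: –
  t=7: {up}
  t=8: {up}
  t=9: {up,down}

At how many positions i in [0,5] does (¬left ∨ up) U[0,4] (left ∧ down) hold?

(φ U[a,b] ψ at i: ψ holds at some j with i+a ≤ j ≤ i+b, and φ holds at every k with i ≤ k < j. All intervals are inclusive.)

5

Evaluate at each i in [0,5]:
  i=0: ✓ (rhs at j=1; lhs holds on [0,0])
  i=1: ✓ (rhs at j=1)
  i=2: ✓ (rhs at j=4; lhs holds on [2,3])
  i=3: ✓ (rhs at j=4; lhs holds on [3,3])
  i=4: ✓ (rhs at j=4)
  i=5: ✗ (no rhs in [5,9])
Positions where it holds: {0, 1, 2, 3, 4} → 5.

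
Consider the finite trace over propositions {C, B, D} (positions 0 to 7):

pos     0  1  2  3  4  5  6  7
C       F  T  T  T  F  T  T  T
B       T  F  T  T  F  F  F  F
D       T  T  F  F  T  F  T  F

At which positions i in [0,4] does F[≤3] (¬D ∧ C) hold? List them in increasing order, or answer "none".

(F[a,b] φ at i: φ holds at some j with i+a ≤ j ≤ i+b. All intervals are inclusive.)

Evaluate at each i in [0,4]:
  i=0: ✓ (witness j=2)
  i=1: ✓ (witness j=2)
  i=2: ✓ (witness j=2)
  i=3: ✓ (witness j=3)
  i=4: ✓ (witness j=5)

0, 1, 2, 3, 4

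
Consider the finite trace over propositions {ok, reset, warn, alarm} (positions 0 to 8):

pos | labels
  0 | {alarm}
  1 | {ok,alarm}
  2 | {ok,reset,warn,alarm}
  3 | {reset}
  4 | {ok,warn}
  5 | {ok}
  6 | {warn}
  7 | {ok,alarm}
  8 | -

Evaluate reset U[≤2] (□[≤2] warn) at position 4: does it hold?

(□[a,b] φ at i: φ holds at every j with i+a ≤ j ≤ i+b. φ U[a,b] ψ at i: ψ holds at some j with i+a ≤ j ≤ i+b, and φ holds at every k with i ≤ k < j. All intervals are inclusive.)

Need some j in [4,6] with □[≤2] warn, and reset at every k in [4,j-1].
  j=4: □[≤2] warn — fails at 5.
  j=5: □[≤2] warn — fails at 5.
  j=6: □[≤2] warn — fails at 7.
No j in the window works → until fails.

False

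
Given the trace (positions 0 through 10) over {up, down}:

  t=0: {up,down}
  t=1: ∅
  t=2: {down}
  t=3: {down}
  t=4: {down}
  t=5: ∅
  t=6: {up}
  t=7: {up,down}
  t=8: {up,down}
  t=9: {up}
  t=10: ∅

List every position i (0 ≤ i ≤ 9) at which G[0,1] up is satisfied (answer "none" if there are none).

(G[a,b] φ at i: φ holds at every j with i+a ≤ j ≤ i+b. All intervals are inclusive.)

Evaluate at each i in [0,9]:
  i=0: ✗ (fails at j=1)
  i=1: ✗ (fails at j=1)
  i=2: ✗ (fails at j=2)
  i=3: ✗ (fails at j=3)
  i=4: ✗ (fails at j=4)
  i=5: ✗ (fails at j=5)
  i=6: ✓ (all of [6,7])
  i=7: ✓ (all of [7,8])
  i=8: ✓ (all of [8,9])
  i=9: ✗ (fails at j=10)

6, 7, 8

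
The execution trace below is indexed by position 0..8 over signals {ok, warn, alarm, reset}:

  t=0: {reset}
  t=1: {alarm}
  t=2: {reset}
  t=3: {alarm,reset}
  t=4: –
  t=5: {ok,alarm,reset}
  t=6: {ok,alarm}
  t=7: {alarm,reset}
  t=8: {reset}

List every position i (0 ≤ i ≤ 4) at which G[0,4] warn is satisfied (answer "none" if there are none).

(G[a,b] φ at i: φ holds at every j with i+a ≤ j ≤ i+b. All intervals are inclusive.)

none

Evaluate at each i in [0,4]:
  i=0: ✗ (fails at j=0)
  i=1: ✗ (fails at j=1)
  i=2: ✗ (fails at j=2)
  i=3: ✗ (fails at j=3)
  i=4: ✗ (fails at j=4)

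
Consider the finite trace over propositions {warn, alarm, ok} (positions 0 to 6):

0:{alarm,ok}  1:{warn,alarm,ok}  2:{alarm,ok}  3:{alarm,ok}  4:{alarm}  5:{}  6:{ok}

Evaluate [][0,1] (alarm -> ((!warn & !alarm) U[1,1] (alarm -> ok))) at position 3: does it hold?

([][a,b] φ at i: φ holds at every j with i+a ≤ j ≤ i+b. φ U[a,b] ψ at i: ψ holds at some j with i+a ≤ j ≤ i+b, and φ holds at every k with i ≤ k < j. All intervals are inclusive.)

False

Check (alarm -> ((!warn & !alarm) U[1,1] (alarm -> ok))) at every j in [3,4]:
  j=3: antecedent true; consequent fails → ✗
  j=4: antecedent true; consequent fails → ✗
Fails at j=3 → formula fails.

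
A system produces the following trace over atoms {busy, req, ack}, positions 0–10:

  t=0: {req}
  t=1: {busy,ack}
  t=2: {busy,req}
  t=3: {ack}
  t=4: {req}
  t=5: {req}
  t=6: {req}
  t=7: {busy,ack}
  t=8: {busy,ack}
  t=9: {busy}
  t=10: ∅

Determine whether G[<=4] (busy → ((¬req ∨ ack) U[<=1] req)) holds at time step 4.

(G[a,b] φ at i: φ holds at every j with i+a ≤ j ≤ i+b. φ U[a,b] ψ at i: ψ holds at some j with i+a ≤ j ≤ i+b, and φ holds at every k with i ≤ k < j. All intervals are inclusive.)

No

Check (busy → ((¬req ∨ ack) U[<=1] req)) at every j in [4,8]:
  j=4: antecedent false → ✓
  j=5: antecedent false → ✓
  j=6: antecedent false → ✓
  j=7: antecedent true; consequent fails → ✗
  j=8: antecedent true; consequent fails → ✗
Fails at j=7 → formula fails.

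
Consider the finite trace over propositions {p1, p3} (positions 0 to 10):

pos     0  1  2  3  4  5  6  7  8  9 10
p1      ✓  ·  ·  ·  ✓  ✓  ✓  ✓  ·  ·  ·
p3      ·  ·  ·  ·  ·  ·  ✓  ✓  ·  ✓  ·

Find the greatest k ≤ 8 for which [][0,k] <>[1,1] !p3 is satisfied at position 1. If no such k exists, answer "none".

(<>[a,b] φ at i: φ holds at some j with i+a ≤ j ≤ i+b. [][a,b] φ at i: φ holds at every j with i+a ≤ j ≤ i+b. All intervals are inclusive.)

3

<>[1,1] !p3 must hold from j=1 onward; find where it first fails.
  j=1: holds
  j=2: holds
  j=3: holds
  j=4: holds
  j=5: fails
Holds on [1,4], so largest k = 3.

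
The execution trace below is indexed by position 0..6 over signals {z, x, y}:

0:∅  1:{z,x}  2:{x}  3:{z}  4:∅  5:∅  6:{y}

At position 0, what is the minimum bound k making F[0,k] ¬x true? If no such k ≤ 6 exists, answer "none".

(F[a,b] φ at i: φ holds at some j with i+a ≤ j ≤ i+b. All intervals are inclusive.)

0

Scan j = 0,1,… for ¬x:
  j=0: holds
First hit at j=0, so smallest k = 0-0 = 0.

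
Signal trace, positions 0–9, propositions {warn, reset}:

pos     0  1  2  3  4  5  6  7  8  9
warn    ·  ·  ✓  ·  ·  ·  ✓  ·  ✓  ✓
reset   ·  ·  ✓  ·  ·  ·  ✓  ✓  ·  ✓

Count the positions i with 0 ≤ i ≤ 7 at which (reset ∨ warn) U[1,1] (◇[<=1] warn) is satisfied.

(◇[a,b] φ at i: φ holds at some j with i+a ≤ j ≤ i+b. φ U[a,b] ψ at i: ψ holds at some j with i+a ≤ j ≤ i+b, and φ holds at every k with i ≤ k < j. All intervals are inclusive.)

2

Evaluate at each i in [0,7]:
  i=0: ✗ (lhs fails at k=0 before rhs at j=1)
  i=1: ✗ (lhs fails at k=1 before rhs at j=2)
  i=2: ✗ (no rhs in [3,3])
  i=3: ✗ (no rhs in [4,4])
  i=4: ✗ (lhs fails at k=4 before rhs at j=5)
  i=5: ✗ (lhs fails at k=5 before rhs at j=6)
  i=6: ✓ (rhs at j=7; lhs holds on [6,6])
  i=7: ✓ (rhs at j=8; lhs holds on [7,7])
Positions where it holds: {6, 7} → 2.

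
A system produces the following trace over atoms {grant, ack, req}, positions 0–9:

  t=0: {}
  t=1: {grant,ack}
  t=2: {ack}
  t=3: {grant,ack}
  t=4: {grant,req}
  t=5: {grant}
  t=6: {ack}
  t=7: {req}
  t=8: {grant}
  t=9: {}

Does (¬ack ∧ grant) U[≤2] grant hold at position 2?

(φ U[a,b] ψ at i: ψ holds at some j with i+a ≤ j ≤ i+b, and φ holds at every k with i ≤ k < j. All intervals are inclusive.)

Does not hold

Need some j in [2,4] with grant, and (¬ack ∧ grant) at every k in [2,j-1].
  j=2: grant false.
  j=3: grant holds, but (¬ack ∧ grant) fails at k=2 → not this j.
  j=4: grant holds, but (¬ack ∧ grant) fails at k=2 → not this j.
No j in the window works → until fails.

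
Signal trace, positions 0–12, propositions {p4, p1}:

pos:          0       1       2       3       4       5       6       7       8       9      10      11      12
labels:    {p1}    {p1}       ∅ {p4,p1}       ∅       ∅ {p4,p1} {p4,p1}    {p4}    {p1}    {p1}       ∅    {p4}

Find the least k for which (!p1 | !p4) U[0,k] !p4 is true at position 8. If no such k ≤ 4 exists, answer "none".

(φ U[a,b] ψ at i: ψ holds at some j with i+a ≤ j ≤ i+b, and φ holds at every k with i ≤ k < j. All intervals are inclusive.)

1

Need earliest j ≥ 8 with !p4, and (!p1 | !p4) at every k in [8,j-1].
  j=8: rhs fails.
  j=9: rhs holds; lhs holds on [8,8]. k = 1.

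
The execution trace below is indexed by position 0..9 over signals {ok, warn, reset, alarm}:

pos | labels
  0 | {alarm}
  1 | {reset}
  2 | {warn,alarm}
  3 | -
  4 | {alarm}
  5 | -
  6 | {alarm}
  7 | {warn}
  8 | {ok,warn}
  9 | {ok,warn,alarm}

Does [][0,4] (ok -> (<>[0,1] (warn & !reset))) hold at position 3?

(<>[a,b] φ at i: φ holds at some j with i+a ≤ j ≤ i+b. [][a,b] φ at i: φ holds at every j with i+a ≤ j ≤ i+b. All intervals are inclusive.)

Holds

Check (ok -> (<>[0,1] (warn & !reset))) at every j in [3,7]:
  j=3: antecedent false → ✓
  j=4: antecedent false → ✓
  j=5: antecedent false → ✓
  j=6: antecedent false → ✓
  j=7: antecedent false → ✓
All positions satisfy it → formula holds.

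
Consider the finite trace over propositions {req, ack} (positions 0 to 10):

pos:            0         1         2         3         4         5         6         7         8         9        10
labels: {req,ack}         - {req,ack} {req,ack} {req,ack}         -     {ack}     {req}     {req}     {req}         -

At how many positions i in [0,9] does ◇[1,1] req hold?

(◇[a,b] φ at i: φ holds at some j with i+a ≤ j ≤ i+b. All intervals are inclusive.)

Evaluate at each i in [0,9]:
  i=0: ✗ (none in [1,1])
  i=1: ✓ (witness j=2)
  i=2: ✓ (witness j=3)
  i=3: ✓ (witness j=4)
  i=4: ✗ (none in [5,5])
  i=5: ✗ (none in [6,6])
  i=6: ✓ (witness j=7)
  i=7: ✓ (witness j=8)
  i=8: ✓ (witness j=9)
  i=9: ✗ (none in [10,10])
Positions where it holds: {1, 2, 3, 6, 7, 8} → 6.

6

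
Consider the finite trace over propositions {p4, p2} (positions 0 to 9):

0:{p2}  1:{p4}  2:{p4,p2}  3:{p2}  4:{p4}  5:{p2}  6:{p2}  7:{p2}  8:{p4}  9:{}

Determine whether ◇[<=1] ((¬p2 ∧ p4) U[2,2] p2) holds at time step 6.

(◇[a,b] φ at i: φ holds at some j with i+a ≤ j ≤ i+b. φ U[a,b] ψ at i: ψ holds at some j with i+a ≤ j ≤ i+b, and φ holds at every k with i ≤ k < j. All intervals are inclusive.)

No

Check ((¬p2 ∧ p4) U[2,2] p2) at each j in [6,7]:
  j=6: fails
  j=7: fails
No position in the window satisfies it → formula fails.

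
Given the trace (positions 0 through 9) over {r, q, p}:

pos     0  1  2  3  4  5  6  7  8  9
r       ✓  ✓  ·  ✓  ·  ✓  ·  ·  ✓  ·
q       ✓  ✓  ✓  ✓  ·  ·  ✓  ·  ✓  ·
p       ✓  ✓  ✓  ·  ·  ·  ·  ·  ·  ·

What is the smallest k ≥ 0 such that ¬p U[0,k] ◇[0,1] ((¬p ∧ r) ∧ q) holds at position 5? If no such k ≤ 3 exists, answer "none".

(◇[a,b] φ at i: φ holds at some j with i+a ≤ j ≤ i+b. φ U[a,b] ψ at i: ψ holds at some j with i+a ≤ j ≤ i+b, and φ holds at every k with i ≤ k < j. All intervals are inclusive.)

2

Need earliest j ≥ 5 with ◇[0,1] ((¬p ∧ r) ∧ q), and ¬p at every k in [5,j-1].
  j=5: rhs fails.
  j=6: rhs fails.
  j=7: rhs holds; lhs holds on [5,6]. k = 2.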